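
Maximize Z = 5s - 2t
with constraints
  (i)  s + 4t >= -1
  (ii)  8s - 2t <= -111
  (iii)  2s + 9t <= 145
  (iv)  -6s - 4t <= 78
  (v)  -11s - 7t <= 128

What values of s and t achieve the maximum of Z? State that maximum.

s = -223/17, t = 103/34, maximum Z = -1218/17

Feasible corners and Z = 5s - 2t:
  (-223/17, 103/34) → Z = -1218/17
  (-505/37, 117/37) → Z = -2759/37
  (-709/76, 691/38) → Z = -6309/76
  (-2167/85, 1851/85) → Z = -14537/85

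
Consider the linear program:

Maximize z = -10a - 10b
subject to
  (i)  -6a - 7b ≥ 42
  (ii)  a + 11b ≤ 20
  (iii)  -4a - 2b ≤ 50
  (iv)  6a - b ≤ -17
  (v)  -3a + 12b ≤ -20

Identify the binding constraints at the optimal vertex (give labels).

(iii) and (iv)

Corner points and z = -10a - 10b:
  (-161/48, -25/8) → z = 1555/24
  (-364/93, -82/31) → z = 6100/93
  (-21/4, -29/2) → z = 395/2
  (-280/27, -115/27) → z = 3950/27

The maximum is at (-21/4, -29/2). Substituting into each constraint, equality holds for (iii) and (iv); the remaining constraints have slack.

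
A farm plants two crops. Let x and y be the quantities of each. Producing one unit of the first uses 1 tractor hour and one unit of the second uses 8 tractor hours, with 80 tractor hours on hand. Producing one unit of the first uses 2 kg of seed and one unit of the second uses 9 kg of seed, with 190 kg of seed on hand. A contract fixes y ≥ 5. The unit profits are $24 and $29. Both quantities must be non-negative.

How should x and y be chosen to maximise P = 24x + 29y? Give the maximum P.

x = 40, y = 5, maximum P = 1105

Extreme points and P = 24x + 29y:
  (0, 10) → P = 290
  (0, 5) → P = 145
  (40, 5) → P = 1105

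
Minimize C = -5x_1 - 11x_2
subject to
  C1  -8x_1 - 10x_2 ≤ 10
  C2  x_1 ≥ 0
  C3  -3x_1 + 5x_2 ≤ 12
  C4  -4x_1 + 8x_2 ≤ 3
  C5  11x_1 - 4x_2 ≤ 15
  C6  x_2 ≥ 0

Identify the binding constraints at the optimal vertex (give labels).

C4 and C5

Corner points and C = -5x_1 - 11x_2:
  (0, 3/8) → C = -33/8
  (0, 0) → C = 0
  (11/6, 31/24) → C = -187/8
  (15/11, 0) → C = -75/11

The minimum is at (11/6, 31/24). Substituting into each constraint, equality holds for C4 and C5; the remaining constraints have slack.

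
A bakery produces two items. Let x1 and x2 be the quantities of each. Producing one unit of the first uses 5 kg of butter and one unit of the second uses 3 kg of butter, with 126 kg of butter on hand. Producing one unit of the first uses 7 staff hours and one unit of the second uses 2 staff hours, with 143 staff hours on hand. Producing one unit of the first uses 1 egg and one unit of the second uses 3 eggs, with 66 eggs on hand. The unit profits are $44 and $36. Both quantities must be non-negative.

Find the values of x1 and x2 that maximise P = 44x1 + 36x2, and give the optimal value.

x1 = 15, x2 = 17, maximum P = 1272

The optimum lies where 5x1 + 3x2 = 126 and x1 + 3x2 = 66.
Solving simultaneously gives x1 = 15, x2 = 17.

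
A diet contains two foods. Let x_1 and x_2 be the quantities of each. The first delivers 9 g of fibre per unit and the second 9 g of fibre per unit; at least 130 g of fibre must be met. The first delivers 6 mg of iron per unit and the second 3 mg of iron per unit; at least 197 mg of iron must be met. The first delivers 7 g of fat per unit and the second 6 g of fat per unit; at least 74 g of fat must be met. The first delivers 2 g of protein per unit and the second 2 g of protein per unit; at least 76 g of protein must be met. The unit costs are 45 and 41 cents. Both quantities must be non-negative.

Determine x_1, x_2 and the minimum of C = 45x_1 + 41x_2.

Vertices and C = 45x_1 + 41x_2:
  (0, 197/3) → C = 8077/3
  (38, 0) → C = 1710
  (83/3, 31/3) → C = 5006/3
The feasible region is unbounded (it extends along (0, 1), (1, 0)), but C strictly increases along every unbounded feasible direction, so there is no improving ray and the minimum is attained at a vertex.

x_1 = 83/3, x_2 = 31/3, minimum C = 5006/3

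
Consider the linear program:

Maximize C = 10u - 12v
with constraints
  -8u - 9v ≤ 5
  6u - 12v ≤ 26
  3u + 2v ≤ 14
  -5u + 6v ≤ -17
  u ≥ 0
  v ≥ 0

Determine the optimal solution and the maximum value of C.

Corner points and C = 10u - 12v:
  (55/12, 1/8) → C = 133/3
  (13/3, 0) → C = 130/3
  (59/14, 19/28) → C = 34
  (17/5, 0) → C = 34

The optimum lies where 6u - 12v = 26 and 3u + 2v = 14.
Solving simultaneously gives u = 55/12, v = 1/8.

u = 55/12, v = 1/8, maximum C = 133/3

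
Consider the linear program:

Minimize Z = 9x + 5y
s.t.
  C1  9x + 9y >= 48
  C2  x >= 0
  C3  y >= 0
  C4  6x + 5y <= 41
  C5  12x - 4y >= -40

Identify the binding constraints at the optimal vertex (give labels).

Feasible corners and Z = 9x + 5y:
  (0, 16/3) → Z = 80/3
  (16/3, 0) → Z = 48
  (0, 41/5) → Z = 41
  (41/6, 0) → Z = 123/2

The minimum is at (0, 16/3). Substituting into each constraint, equality holds for C1 and C2; the remaining constraints have slack.

C1 and C2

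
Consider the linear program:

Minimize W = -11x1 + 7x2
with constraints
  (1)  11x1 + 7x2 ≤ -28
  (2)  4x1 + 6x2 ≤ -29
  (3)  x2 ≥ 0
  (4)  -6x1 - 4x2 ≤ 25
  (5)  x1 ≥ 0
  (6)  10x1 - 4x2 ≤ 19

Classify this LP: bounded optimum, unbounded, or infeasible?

The boundaries x1 = 0 and 10x1 - 4x2 = 19 meet at (0, -19/4), but that point violates 4x1 + 6x2 ≤ -29. Every candidate vertex is excluded by some other constraint, so the feasible region is empty.

infeasible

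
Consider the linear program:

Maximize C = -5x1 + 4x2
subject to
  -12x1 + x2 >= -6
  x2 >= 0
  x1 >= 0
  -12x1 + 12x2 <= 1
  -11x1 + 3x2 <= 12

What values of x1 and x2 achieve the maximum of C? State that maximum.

Vertices and C = -5x1 + 4x2:
  (1/2, 0) → C = -5/2
  (73/132, 7/11) → C = -29/132
  (0, 0) → C = 0
  (0, 1/12) → C = 1/3

x1 = 0, x2 = 1/12, maximum C = 1/3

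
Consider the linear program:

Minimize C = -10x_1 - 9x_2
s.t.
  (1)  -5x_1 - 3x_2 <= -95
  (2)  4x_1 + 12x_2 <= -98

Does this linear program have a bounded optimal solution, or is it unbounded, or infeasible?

unbounded

From the feasible point (239/8, -145/8), moving in the direction (12, -4) keeps every constraint satisfied while C decreases without bound.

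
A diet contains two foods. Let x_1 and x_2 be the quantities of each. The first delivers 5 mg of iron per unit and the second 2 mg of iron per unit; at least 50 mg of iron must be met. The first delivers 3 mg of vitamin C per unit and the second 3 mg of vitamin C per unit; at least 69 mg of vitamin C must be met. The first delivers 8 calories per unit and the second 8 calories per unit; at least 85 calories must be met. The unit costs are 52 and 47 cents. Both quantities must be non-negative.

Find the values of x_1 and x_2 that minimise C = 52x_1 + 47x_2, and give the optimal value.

x_1 = 4/3, x_2 = 65/3, minimum C = 3263/3

Feasible corners and C = 52x_1 + 47x_2:
  (0, 25) → C = 1175
  (23, 0) → C = 1196
  (4/3, 65/3) → C = 3263/3
The feasible region is unbounded (it extends along (0, 1), (1, 0)), but C strictly increases along every unbounded feasible direction, so there is no improving ray and the minimum is attained at a vertex.

The optimum lies where 5x_1 + 2x_2 = 50 and 3x_1 + 3x_2 = 69.
Solving simultaneously gives x_1 = 4/3, x_2 = 65/3.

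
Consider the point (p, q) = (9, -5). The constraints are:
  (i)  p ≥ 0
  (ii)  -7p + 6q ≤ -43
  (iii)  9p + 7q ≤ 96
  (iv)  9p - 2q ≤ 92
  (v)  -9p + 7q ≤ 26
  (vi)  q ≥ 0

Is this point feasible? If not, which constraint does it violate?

Constraint (vi): q = -5, which is not ≥ 0. All other constraints are satisfied.

not feasible — violates (vi)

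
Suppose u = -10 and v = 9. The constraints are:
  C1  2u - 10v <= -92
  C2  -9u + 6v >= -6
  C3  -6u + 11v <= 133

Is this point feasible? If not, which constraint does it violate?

Constraint C3: -6u + 11v = 159, which is not ≤ 133. All other constraints are satisfied.

not feasible — violates C3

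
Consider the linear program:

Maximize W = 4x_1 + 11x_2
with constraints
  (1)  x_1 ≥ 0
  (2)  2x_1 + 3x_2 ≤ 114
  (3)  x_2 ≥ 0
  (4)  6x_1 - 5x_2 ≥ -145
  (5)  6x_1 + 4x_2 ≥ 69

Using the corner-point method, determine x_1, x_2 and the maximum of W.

x_1 = 135/28, x_2 = 487/14, maximum W = 5627/14

Extreme points and W = 4x_1 + 11x_2:
  (0, 29) → W = 319
  (0, 69/4) → W = 759/4
  (57, 0) → W = 228
  (135/28, 487/14) → W = 5627/14
  (23/2, 0) → W = 46

The optimum lies where 2x_1 + 3x_2 = 114 and 6x_1 - 5x_2 = -145.
Solving simultaneously gives x_1 = 135/28, x_2 = 487/14.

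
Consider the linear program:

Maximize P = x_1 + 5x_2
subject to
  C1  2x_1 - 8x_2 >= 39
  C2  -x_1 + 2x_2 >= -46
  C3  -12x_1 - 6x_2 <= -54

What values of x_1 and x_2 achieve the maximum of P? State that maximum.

Vertices and P = x_1 + 5x_2:
  (145/2, 53/4) → P = 555/4
  (37/6, -10/3) → P = -21/2
  (64/5, -83/5) → P = -351/5

x_1 = 145/2, x_2 = 53/4, maximum P = 555/4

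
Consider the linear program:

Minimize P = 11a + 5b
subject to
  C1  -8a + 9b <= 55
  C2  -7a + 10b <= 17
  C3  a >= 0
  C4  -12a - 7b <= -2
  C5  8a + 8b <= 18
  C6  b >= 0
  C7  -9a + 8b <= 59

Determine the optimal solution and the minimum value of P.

a = 0, b = 2/7, minimum P = 10/7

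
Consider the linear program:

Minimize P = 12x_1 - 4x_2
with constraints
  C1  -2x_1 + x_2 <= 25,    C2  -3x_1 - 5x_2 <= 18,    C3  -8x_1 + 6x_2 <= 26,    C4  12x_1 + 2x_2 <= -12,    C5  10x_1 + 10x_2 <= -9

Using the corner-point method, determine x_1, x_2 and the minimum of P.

x_1 = -119/29, x_2 = -33/29, minimum P = -1296/29

Extreme points and P = 12x_1 - 4x_2:
  (-119/29, -33/29) → P = -1296/29
  (-4/9, -10/3) → P = 8
  (-157/70, 47/35) → P = -226/7
  (-51/50, 3/25) → P = -318/25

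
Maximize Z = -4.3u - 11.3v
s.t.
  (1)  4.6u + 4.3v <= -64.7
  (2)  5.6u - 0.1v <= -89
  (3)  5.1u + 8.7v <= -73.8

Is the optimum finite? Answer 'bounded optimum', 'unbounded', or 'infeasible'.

From the feasible point (-26056/1641, 1354/1641), moving in the direction (-0.1, -5.6) keeps every constraint satisfied while Z increases without bound.

unbounded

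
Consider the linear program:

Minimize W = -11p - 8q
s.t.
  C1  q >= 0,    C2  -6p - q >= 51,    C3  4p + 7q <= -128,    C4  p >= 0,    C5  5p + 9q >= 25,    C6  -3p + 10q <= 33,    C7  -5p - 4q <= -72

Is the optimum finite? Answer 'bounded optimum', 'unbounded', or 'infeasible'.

The boundaries -3p + 10q = 33 and -5p - 4q = -72 meet at (294/31, 381/62), but that point violates -6p - q ≥ 51. Every candidate vertex is excluded by some other constraint, so the feasible region is empty.

infeasible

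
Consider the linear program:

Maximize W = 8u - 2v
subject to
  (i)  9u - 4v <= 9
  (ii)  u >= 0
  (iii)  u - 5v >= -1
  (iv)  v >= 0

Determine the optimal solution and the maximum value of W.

u = 49/41, v = 18/41, maximum W = 356/41

Corner points and W = 8u - 2v:
  (49/41, 18/41) → W = 356/41
  (1, 0) → W = 8
  (0, 1/5) → W = -2/5
  (0, 0) → W = 0

At the optimal vertex, 9u - 4v = 9 and u - 5v = -1.
Solving simultaneously gives u = 49/41, v = 18/41.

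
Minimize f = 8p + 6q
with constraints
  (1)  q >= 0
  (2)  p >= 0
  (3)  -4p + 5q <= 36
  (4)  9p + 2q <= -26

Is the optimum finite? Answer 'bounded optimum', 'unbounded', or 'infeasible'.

infeasible

The boundaries q = 0 and p = 0 meet at (0, 0), but that point violates 9p + 2q ≤ -26. Every candidate vertex is excluded by some other constraint, so the feasible region is empty.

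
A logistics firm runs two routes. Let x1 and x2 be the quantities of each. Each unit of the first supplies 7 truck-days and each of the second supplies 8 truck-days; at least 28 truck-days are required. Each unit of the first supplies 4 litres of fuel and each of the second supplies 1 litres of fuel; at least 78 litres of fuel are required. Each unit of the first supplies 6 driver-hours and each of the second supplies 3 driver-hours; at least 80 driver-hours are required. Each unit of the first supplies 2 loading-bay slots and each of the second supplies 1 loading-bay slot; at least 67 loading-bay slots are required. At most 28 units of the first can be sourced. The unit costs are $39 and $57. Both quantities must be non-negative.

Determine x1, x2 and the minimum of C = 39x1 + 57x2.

Vertices and C = 39x1 + 57x2:
  (0, 78) → C = 4446
  (11/2, 56) → C = 6813/2
  (28, 11) → C = 1719
The feasible region is unbounded (it extends along (0, 1)), but C strictly increases along every unbounded feasible direction, so there is no improving ray and the minimum is attained at a vertex.

x1 = 28, x2 = 11, minimum C = 1719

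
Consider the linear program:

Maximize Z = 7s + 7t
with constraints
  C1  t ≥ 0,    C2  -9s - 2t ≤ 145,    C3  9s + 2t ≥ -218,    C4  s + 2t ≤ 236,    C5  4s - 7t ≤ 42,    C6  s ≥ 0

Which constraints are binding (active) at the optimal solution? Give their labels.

C4 and C5

Vertices and Z = 7s + 7t:
  (21/2, 0) → Z = 147/2
  (0, 0) → Z = 0
  (1736/15, 902/15) → Z = 18466/15
  (0, 118) → Z = 826

The maximum is at (1736/15, 902/15). Substituting into each constraint, equality holds for C4 and C5; the remaining constraints have slack.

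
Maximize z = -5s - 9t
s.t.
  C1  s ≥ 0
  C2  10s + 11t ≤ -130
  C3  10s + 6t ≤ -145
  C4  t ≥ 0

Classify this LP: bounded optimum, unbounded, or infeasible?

infeasible

The boundaries s = 0 and 10s + 6t = -145 meet at (0, -145/6), but that point violates t ≥ 0. Every candidate vertex is excluded by some other constraint, so the feasible region is empty.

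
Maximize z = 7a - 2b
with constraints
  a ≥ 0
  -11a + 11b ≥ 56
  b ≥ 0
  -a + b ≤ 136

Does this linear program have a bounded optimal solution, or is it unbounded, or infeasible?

unbounded

From the feasible point (0, 56/11), moving in the direction (1, 1) keeps every constraint satisfied while z increases without bound.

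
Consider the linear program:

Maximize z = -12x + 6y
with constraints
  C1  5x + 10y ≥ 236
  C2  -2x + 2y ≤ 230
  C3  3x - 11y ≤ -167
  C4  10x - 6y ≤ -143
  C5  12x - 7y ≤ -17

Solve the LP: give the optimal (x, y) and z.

Corner points and z = -12x + 6y:
  (-914/15, 811/15) → z = 5278/5
  (-7/65, 615/26) → z = 9309/65
  (547/4, 1007/4) → z = -261/2

x = -914/15, y = 811/15, maximum z = 5278/5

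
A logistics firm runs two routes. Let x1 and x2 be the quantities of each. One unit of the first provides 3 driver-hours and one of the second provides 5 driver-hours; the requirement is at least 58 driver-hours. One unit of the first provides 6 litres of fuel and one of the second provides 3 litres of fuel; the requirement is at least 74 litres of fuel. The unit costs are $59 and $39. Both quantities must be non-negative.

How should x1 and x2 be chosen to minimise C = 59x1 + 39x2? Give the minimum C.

Extreme points and C = 59x1 + 39x2:
  (0, 74/3) → C = 962
  (58/3, 0) → C = 3422/3
  (28/3, 6) → C = 2354/3
The feasible region is unbounded (it extends along (0, 1), (1, 0)), but C strictly increases along every unbounded feasible direction, so there is no improving ray and the minimum is attained at a vertex.

x1 = 28/3, x2 = 6, minimum C = 2354/3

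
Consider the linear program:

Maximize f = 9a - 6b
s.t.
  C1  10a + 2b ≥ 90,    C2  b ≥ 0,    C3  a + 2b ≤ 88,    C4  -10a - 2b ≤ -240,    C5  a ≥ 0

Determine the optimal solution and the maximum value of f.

Vertices and f = 9a - 6b:
  (88, 0) → f = 792
  (24, 0) → f = 216
  (152/9, 320/9) → f = -184/3

The binding constraints are b = 0 and a + 2b = 88.
Solving simultaneously gives a = 88, b = 0.

a = 88, b = 0, maximum f = 792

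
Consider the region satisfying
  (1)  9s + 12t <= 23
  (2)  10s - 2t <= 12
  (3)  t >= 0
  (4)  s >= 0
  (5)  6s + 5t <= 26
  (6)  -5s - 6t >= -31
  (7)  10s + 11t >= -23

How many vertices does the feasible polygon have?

The feasible vertices (each the meet of two boundaries and inside every other half-plane) are:
  (95/69, 61/69)
  (0, 23/12)
  (6/5, 0)
  (0, 0)

4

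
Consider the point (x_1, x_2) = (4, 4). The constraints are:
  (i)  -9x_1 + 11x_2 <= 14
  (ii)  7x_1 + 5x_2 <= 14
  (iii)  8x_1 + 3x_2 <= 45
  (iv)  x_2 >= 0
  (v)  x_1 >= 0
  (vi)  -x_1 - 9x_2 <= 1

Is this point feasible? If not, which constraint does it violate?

Constraint (ii): 7x_1 + 5x_2 = 48, which is not ≤ 14. All other constraints are satisfied.

not feasible — violates (ii)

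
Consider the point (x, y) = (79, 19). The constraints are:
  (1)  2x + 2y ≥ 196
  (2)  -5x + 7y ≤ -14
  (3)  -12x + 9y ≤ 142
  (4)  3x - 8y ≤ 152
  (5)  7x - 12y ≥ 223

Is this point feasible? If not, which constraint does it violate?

feasible

(1): 196 ≥ 196 ✓
(2): -262 ≤ -14 ✓
(3): -777 ≤ 142 ✓
(4): 85 ≤ 152 ✓
(5): 325 ≥ 223 ✓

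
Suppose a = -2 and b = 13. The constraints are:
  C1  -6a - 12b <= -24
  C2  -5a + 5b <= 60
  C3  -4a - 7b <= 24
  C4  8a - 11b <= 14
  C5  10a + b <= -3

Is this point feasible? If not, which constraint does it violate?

Constraint C2: -5a + 5b = 75, which is not ≤ 60. All other constraints are satisfied.

not feasible — violates C2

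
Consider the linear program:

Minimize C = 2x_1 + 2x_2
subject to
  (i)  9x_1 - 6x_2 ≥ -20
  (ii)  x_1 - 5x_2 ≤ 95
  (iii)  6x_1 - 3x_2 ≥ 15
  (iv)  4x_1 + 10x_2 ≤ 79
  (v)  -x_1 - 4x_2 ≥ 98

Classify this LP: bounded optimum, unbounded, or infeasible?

The boundaries 9x_1 - 6x_2 = -20 and x_1 - 5x_2 = 95 meet at (-670/39, -875/39), but that point violates 6x_1 - 3x_2 ≥ 15. Every candidate vertex is excluded by some other constraint, so the feasible region is empty.

infeasible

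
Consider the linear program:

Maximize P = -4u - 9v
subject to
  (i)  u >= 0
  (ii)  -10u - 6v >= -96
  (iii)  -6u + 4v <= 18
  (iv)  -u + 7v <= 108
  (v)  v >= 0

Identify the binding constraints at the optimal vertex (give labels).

Corner points and P = -4u - 9v:
  (0, 9/2) → P = -81/2
  (0, 0) → P = 0
  (69/19, 189/19) → P = -1977/19
  (48/5, 0) → P = -192/5

The maximum is at (0, 0). Substituting into each constraint, equality holds for (i) and (v); the remaining constraints have slack.

(i) and (v)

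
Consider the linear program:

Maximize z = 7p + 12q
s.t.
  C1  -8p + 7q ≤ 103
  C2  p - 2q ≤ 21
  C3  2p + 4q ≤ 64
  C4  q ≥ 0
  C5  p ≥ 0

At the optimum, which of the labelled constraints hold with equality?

C2 and C3

Feasible corners and z = 7p + 12q:
  (18/23, 359/23) → z = 4434/23
  (0, 103/7) → z = 1236/7
  (53/2, 11/4) → z = 437/2
  (21, 0) → z = 147
  (0, 0) → z = 0

The maximum is at (53/2, 11/4). Substituting into each constraint, equality holds for C2 and C3; the remaining constraints have slack.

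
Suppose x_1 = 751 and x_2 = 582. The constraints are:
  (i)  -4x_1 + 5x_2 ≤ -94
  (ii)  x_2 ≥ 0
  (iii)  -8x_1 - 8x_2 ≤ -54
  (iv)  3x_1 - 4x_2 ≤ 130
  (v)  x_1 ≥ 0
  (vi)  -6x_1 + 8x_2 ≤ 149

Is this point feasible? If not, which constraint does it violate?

not feasible — violates (vi)

Constraint (vi): -6x_1 + 8x_2 = 150, which is not ≤ 149. All other constraints are satisfied.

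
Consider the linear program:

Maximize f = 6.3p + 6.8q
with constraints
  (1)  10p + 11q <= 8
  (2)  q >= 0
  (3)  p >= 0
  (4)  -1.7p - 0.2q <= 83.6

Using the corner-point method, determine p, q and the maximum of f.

p = 0.8, q = 0, maximum f = 5.04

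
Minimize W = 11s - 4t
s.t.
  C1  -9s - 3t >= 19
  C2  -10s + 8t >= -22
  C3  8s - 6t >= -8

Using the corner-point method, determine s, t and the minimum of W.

s = -49, t = -64, minimum W = -283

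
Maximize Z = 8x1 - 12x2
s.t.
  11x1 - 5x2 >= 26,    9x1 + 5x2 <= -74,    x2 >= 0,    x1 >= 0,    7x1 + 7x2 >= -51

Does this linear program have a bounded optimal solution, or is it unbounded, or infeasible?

The boundaries 11x1 - 5x2 = 26 and x2 = 0 meet at (26/11, 0), but that point violates 9x1 + 5x2 ≤ -74. Every candidate vertex is excluded by some other constraint, so the feasible region is empty.

infeasible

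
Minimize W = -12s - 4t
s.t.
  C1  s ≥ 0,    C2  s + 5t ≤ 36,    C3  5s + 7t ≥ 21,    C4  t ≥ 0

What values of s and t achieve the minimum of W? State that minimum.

s = 36, t = 0, minimum W = -432

Feasible corners and W = -12s - 4t:
  (0, 36/5) → W = -144/5
  (0, 3) → W = -12
  (36, 0) → W = -432
  (21/5, 0) → W = -252/5

The optimum lies where s + 5t = 36 and t = 0.
Solving simultaneously gives s = 36, t = 0.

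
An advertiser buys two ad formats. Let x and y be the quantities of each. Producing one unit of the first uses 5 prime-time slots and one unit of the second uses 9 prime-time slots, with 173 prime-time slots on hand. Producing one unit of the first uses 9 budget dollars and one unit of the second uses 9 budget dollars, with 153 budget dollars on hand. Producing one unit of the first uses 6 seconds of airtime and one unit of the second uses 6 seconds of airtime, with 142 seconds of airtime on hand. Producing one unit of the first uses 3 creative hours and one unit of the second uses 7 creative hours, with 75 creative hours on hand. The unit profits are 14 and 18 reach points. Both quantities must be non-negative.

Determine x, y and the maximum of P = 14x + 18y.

x = 11, y = 6, maximum P = 262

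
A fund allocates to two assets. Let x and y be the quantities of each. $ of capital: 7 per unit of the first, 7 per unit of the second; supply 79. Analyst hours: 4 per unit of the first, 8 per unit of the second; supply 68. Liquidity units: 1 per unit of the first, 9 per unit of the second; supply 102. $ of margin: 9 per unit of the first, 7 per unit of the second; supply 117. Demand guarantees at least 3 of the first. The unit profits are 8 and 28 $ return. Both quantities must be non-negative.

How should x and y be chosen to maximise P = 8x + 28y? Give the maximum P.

Vertices and P = 8x + 28y:
  (79/7, 0) → P = 632/7
  (3, 0) → P = 24
  (39/7, 40/7) → P = 1432/7
  (3, 7) → P = 220

x = 3, y = 7, maximum P = 220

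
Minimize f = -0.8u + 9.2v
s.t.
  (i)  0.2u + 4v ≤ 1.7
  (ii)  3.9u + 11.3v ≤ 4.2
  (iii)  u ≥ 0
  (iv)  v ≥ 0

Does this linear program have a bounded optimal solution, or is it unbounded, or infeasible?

bounded optimum

Corner points and f = -0.8u + 9.2v:
  (0, 42/113) → f = 1932/565
  (14/13, 0) → f = -56/65
  (0, 0) → f = 0
The feasible region has finitely many vertices and no improving ray; the minimum is -56/65 at (14/13, 0).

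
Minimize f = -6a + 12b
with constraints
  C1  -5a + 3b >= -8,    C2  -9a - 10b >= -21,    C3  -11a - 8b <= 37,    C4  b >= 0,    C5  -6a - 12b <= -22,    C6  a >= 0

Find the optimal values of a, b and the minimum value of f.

Extreme points and f = -6a + 12b:
  (2/3, 3/2) → f = 14
  (0, 21/10) → f = 126/5
  (0, 11/6) → f = 22

a = 2/3, b = 3/2, minimum f = 14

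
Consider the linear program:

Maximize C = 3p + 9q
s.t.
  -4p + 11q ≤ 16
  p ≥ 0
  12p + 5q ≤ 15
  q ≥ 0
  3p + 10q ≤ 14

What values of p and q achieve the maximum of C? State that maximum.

Corner points and C = 3p + 9q:
  (0, 0) → C = 0
  (0, 7/5) → C = 63/5
  (5/4, 0) → C = 15/4
  (16/21, 41/35) → C = 449/35

p = 16/21, q = 41/35, maximum C = 449/35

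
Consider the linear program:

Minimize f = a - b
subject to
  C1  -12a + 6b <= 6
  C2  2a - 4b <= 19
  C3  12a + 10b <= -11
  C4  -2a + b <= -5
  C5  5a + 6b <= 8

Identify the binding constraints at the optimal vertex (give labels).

C3 and C4

Feasible corners and f = a - b:
  (73/34, -125/34) → f = 99/17
  (1/6, -14/3) → f = 29/6
  (39/32, -41/16) → f = 121/32

The minimum is at (39/32, -41/16). Substituting into each constraint, equality holds for C3 and C4; the remaining constraints have slack.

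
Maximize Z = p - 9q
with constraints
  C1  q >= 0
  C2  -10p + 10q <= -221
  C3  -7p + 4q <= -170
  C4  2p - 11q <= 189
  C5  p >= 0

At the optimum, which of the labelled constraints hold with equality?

C1 and C4

Vertices and Z = p - 9q:
  (170/7, 0) → Z = 170/7
  (189/2, 0) → Z = 189/2
  (136/5, 51/10) → Z = -187/10
The feasible region is unbounded (it extends along (1, 1), (11, 2)), but Z strictly decreases along every unbounded feasible direction, so there is no improving ray and the maximum is attained at a vertex.

The maximum is at (189/2, 0). Substituting into each constraint, equality holds for C1 and C4; the remaining constraints have slack.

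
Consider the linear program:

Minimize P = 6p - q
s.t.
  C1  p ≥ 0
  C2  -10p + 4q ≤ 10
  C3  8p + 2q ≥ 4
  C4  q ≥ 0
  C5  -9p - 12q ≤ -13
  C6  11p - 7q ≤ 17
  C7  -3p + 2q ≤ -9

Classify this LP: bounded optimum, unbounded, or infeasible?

The boundaries p = 0 and -10p + 4q = 10 meet at (0, 5/2), but that point violates -3p + 2q ≤ -9. Every candidate vertex is excluded by some other constraint, so the feasible region is empty.

infeasible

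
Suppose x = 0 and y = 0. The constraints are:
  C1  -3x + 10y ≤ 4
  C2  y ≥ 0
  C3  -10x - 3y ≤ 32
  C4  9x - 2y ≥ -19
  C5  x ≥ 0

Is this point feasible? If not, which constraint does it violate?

C1: 0 ≤ 4 ✓
C2: 0 ≥ 0 ✓
C3: 0 ≤ 32 ✓
C4: 0 ≥ -19 ✓
C5: 0 ≥ 0 ✓

feasible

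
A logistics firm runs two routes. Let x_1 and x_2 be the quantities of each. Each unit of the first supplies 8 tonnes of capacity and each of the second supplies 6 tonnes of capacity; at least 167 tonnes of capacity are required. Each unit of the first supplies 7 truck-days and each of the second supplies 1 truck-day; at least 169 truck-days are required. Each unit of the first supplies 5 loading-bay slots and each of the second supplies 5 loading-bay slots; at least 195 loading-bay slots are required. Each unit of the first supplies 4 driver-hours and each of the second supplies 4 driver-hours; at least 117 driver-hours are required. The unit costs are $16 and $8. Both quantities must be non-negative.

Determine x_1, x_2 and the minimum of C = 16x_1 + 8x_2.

x_1 = 65/3, x_2 = 52/3, minimum C = 1456/3

Vertices and C = 16x_1 + 8x_2:
  (0, 169) → C = 1352
  (39, 0) → C = 624
  (65/3, 52/3) → C = 1456/3
The feasible region is unbounded (it extends along (0, 1), (1, 0)), but C strictly increases along every unbounded feasible direction, so there is no improving ray and the minimum is attained at a vertex.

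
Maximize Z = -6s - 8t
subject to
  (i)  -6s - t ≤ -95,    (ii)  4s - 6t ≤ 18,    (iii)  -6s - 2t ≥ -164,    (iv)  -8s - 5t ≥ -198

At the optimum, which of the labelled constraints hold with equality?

(i) and (ii)

Feasible corners and Z = -6s - 8t:
  (147/10, 34/5) → Z = -713/5
  (277/22, 214/11) → Z = -2543/11
  (639/34, 162/17) → Z = -189

The maximum is at (147/10, 34/5). Substituting into each constraint, equality holds for (i) and (ii); the remaining constraints have slack.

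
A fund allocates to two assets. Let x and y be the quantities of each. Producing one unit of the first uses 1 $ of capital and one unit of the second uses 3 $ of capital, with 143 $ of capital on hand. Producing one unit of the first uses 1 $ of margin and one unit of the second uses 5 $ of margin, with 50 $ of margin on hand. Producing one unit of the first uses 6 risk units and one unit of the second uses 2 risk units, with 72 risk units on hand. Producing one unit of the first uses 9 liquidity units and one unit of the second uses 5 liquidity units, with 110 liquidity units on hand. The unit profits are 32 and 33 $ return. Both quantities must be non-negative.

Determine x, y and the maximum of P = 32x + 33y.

x = 15/2, y = 17/2, maximum P = 1041/2

Vertices and P = 32x + 33y:
  (0, 0) → P = 0
  (0, 10) → P = 330
  (12, 0) → P = 384
  (15/2, 17/2) → P = 1041/2
  (35/3, 1) → P = 1219/3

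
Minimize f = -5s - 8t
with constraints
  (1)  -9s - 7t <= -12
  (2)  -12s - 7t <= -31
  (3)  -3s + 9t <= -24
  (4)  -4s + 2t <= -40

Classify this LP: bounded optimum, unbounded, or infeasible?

From the feasible point (152/23, -156/23), moving in the direction (9, 3) keeps every constraint satisfied while f decreases without bound.

unbounded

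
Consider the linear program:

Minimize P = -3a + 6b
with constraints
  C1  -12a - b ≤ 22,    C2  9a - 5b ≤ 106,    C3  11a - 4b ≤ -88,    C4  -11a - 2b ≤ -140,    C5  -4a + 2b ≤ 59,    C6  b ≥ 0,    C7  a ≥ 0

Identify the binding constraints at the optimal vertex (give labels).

C3 and C4

Corner points and P = -3a + 6b:
  (64/11, 38) → P = 2316/11
  (10, 99/2) → P = 267
  (27/5, 403/10) → P = 1128/5

The minimum is at (64/11, 38). Substituting into each constraint, equality holds for C3 and C4; the remaining constraints have slack.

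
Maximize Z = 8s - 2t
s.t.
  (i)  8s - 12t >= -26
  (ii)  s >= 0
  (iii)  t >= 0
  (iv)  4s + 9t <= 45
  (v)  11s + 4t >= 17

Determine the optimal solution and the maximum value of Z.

Feasible corners and Z = 8s - 2t:
  (51/20, 58/15) → Z = 38/3
  (25/41, 211/82) → Z = -11/41
  (45/4, 0) → Z = 90
  (17/11, 0) → Z = 136/11

The binding constraints are t = 0 and 4s + 9t = 45.
Solving simultaneously gives s = 45/4, t = 0.

s = 45/4, t = 0, maximum Z = 90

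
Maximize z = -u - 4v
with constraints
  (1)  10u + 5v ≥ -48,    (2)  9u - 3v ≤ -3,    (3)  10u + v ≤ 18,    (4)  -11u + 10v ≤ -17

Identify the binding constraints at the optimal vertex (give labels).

Extreme points and z = -u - 4v:
  (-53/25, -134/25) → z = 589/25
  (-79/31, -698/155) → z = 3187/155
  (-27/19, -62/19) → z = 275/19

The maximum is at (-53/25, -134/25). Substituting into each constraint, equality holds for (1) and (2); the remaining constraints have slack.

(1) and (2)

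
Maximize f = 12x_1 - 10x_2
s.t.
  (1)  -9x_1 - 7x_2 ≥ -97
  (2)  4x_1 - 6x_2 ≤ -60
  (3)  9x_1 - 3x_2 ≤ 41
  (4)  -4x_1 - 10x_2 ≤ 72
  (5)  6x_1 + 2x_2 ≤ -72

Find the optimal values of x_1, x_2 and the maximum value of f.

x_1 = -138/11, x_2 = 18/11, maximum f = -1836/11

The feasible region is unbounded (it extends along (-7, 9), (-5, 2)), but f strictly decreases along every unbounded feasible direction, so there is no improving ray and the maximum is attained at a vertex.

The binding constraints are 4x_1 - 6x_2 = -60 and 6x_1 + 2x_2 = -72.
Solving simultaneously gives x_1 = -138/11, x_2 = 18/11.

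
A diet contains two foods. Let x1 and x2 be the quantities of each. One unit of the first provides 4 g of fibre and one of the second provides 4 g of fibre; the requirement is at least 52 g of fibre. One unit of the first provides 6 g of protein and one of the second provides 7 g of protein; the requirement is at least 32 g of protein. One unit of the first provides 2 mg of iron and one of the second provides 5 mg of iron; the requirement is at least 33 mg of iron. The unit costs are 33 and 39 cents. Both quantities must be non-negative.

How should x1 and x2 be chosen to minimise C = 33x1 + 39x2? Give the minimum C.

x1 = 32/3, x2 = 7/3, minimum C = 443

Vertices and C = 33x1 + 39x2:
  (0, 13) → C = 507
  (33/2, 0) → C = 1089/2
  (32/3, 7/3) → C = 443
The feasible region is unbounded (it extends along (0, 1), (1, 0)), but C strictly increases along every unbounded feasible direction, so there is no improving ray and the minimum is attained at a vertex.

The optimum lies where 4x1 + 4x2 = 52 and 2x1 + 5x2 = 33.
Solving simultaneously gives x1 = 32/3, x2 = 7/3.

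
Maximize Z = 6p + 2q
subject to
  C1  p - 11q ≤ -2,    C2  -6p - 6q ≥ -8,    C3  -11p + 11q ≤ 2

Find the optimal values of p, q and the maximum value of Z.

Feasible corners and Z = 6p + 2q:
  (19/18, 5/18) → Z = 62/9
  (0, 2/11) → Z = 4/11
  (19/33, 25/33) → Z = 164/33

p = 19/18, q = 5/18, maximum Z = 62/9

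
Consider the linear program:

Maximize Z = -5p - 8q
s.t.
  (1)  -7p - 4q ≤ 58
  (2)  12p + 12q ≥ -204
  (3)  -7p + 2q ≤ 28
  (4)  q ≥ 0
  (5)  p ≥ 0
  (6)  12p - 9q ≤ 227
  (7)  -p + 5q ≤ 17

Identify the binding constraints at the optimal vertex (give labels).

(4) and (5)

Corner points and Z = -5p - 8q:
  (0, 0) → Z = 0
  (227/12, 0) → Z = -1135/12
  (0, 17/5) → Z = -136/5
  (1288/51, 431/51) → Z = -3296/17

The maximum is at (0, 0). Substituting into each constraint, equality holds for (4) and (5); the remaining constraints have slack.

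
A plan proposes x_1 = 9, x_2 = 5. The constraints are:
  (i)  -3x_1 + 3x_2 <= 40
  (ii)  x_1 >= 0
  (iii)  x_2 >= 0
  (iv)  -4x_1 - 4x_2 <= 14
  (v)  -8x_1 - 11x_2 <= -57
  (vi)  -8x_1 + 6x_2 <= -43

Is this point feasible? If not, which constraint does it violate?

Constraint (vi): -8x_1 + 6x_2 = -42, which is not ≤ -43. All other constraints are satisfied.

not feasible — violates (vi)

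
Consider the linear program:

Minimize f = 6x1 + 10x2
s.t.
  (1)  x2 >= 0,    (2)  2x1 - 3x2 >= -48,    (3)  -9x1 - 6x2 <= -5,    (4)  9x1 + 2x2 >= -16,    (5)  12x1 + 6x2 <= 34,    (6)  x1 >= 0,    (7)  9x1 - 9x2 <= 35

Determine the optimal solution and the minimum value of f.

Extreme points and f = 6x1 + 10x2:
  (5/9, 0) → f = 10/3
  (17/6, 0) → f = 17
  (0, 5/6) → f = 25/3
  (0, 17/3) → f = 170/3

x1 = 5/9, x2 = 0, minimum f = 10/3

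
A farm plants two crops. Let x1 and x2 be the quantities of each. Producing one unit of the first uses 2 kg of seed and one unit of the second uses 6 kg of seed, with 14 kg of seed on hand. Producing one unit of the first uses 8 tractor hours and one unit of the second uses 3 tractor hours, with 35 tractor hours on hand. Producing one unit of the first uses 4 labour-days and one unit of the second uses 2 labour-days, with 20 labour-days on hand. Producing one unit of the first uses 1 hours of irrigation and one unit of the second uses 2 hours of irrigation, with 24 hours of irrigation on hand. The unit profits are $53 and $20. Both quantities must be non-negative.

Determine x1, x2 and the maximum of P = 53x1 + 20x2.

Feasible corners and P = 53x1 + 20x2:
  (0, 0) → P = 0
  (0, 7/3) → P = 140/3
  (35/8, 0) → P = 1855/8
  (4, 1) → P = 232

x1 = 4, x2 = 1, maximum P = 232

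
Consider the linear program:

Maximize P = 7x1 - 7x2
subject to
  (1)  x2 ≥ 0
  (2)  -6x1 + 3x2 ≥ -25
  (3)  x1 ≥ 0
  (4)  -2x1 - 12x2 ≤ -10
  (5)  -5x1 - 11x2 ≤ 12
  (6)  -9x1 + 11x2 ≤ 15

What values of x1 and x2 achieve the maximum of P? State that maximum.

Extreme points and P = 7x1 - 7x2:
  (55/13, 5/39) → P = 1120/39
  (320/39, 105/13) → P = 35/39
  (0, 5/6) → P = -35/6
  (0, 15/11) → P = -105/11

x1 = 55/13, x2 = 5/39, maximum P = 1120/39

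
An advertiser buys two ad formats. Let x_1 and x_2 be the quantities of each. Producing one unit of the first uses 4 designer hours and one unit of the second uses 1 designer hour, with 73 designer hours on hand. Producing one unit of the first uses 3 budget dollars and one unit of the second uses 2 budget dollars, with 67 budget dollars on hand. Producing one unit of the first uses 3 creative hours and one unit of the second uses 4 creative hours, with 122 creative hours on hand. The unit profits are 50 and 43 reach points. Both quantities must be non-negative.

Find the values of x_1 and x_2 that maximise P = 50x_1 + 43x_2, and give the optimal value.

Vertices and P = 50x_1 + 43x_2:
  (0, 0) → P = 0
  (0, 61/2) → P = 2623/2
  (73/4, 0) → P = 1825/2
  (79/5, 49/5) → P = 6057/5
  (4, 55/2) → P = 2765/2

The optimum lies where 3x_1 + 2x_2 = 67 and 3x_1 + 4x_2 = 122.
Solving simultaneously gives x_1 = 4, x_2 = 55/2.

x_1 = 4, x_2 = 55/2, maximum P = 2765/2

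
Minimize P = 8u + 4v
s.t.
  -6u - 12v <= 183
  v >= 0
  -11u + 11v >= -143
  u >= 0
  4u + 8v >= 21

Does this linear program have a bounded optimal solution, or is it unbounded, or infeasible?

bounded optimum

Feasible corners and P = 8u + 4v:
  (13, 0) → P = 104
  (21/4, 0) → P = 42
  (0, 21/8) → P = 21/2
The feasible region has finitely many vertices and no improving ray; the minimum is 21/2 at (0, 21/8).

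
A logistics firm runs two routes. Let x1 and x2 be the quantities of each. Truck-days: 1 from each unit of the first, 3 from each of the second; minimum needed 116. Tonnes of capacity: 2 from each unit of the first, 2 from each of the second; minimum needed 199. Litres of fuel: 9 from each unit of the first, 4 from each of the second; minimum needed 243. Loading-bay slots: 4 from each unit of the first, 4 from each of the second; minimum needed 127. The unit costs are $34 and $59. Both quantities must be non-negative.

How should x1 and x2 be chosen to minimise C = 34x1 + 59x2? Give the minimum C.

x1 = 365/4, x2 = 33/4, minimum C = 14357/4

Vertices and C = 34x1 + 59x2:
  (0, 199/2) → C = 11741/2
  (116, 0) → C = 3944
  (365/4, 33/4) → C = 14357/4
The feasible region is unbounded (it extends along (0, 1), (1, 0)), but C strictly increases along every unbounded feasible direction, so there is no improving ray and the minimum is attained at a vertex.

The optimum lies where x1 + 3x2 = 116 and 2x1 + 2x2 = 199.
Solving simultaneously gives x1 = 365/4, x2 = 33/4.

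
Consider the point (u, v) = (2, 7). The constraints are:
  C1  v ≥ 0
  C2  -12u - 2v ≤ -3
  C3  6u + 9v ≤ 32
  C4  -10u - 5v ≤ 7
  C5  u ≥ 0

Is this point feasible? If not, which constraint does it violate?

Constraint C3: 6u + 9v = 75, which is not ≤ 32. All other constraints are satisfied.

not feasible — violates C3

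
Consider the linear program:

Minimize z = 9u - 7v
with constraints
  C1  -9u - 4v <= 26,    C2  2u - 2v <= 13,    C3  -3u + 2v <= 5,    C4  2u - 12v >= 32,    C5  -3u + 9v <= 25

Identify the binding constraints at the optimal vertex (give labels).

C1 and C4

Feasible corners and z = 9u - 7v:
  (0, -13/2) → z = 91/2
  (-46/29, -85/29) → z = 181/29
  (23/5, -19/10) → z = 547/10

The minimum is at (-46/29, -85/29). Substituting into each constraint, equality holds for C1 and C4; the remaining constraints have slack.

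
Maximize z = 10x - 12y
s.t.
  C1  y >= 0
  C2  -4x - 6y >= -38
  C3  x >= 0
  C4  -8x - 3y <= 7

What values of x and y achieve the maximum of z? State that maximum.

x = 19/2, y = 0, maximum z = 95

Corner points and z = 10x - 12y:
  (19/2, 0) → z = 95
  (0, 0) → z = 0
  (0, 19/3) → z = -76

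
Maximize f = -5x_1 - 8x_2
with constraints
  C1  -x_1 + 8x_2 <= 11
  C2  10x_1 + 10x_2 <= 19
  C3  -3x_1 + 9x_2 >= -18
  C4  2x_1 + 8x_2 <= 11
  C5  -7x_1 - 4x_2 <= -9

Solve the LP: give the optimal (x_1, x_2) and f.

x_1 = 51/25, x_2 = -33/25, maximum f = 9/25

Extreme points and f = -5x_1 - 8x_2:
  (117/40, -41/40) → f = -257/40
  (7/10, 6/5) → f = -131/10
  (51/25, -33/25) → f = 9/25
  (7/12, 59/48) → f = -51/4

At the optimal vertex, -3x_1 + 9x_2 = -18 and -7x_1 - 4x_2 = -9.
Solving simultaneously gives x_1 = 51/25, x_2 = -33/25.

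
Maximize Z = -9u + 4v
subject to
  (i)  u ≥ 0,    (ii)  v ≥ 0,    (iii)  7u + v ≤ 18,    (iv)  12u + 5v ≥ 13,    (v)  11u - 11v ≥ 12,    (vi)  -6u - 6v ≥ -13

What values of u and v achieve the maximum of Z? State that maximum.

u = 12/11, v = 0, maximum Z = -108/11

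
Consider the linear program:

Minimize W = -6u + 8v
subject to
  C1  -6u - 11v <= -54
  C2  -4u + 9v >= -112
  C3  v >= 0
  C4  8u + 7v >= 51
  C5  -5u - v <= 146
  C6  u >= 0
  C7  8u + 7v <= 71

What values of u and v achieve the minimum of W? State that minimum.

u = 403/46, v = 3/23, minimum W = -1185/23

Corner points and W = -6u + 8v:
  (183/46, 63/23) → W = -45/23
  (403/46, 3/23) → W = -1185/23
  (0, 51/7) → W = 408/7
  (0, 71/7) → W = 568/7

The optimum lies where -6u - 11v = -54 and 8u + 7v = 71.
Solving simultaneously gives u = 403/46, v = 3/23.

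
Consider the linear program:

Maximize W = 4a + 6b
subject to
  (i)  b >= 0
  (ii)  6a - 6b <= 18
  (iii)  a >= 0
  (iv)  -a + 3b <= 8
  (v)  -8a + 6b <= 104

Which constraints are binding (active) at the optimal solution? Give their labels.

Corner points and W = 4a + 6b:
  (3, 0) → W = 12
  (0, 0) → W = 0
  (17/2, 11/2) → W = 67
  (0, 8/3) → W = 16

The maximum is at (17/2, 11/2). Substituting into each constraint, equality holds for (ii) and (iv); the remaining constraints have slack.

(ii) and (iv)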